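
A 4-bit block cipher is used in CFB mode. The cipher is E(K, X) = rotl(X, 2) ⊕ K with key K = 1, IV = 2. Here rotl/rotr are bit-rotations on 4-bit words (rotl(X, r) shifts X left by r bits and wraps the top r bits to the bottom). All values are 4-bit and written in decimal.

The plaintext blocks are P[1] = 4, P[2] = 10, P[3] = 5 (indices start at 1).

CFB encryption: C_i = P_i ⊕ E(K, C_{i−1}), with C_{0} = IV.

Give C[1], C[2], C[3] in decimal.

C[1] = 13, C[2] = 12, C[3] = 7

C[1]: E(K, 2) = 9; 4 ⊕ 9 = 13.
C[2]: E(K, 13) = 6; 10 ⊕ 6 = 12.
C[3]: E(K, 12) = 2; 5 ⊕ 2 = 7.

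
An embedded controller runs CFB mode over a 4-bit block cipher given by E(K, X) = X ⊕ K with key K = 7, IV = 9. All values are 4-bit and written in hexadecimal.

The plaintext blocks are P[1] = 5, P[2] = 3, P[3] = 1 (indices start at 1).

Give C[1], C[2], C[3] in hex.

CFB encryption: C_i = P_i ⊕ E(K, C_{i−1}), with C_{0} = IV.
C[1]: E(K, 9) = E; 5 ⊕ E = B.
C[2]: E(K, B) = C; 3 ⊕ C = F.
C[3]: E(K, F) = 8; 1 ⊕ 8 = 9.

C[1] = B, C[2] = F, C[3] = 9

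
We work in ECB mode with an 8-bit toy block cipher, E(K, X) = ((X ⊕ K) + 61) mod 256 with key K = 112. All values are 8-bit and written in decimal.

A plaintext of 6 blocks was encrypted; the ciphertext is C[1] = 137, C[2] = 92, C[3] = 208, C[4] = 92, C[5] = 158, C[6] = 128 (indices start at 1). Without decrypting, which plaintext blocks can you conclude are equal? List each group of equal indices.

P[2] = P[4]

ECB encrypts each block independently with the same key, so equal ciphertext blocks imply equal plaintext blocks.
C[2] = C[4] = 92, so P[2] = P[4].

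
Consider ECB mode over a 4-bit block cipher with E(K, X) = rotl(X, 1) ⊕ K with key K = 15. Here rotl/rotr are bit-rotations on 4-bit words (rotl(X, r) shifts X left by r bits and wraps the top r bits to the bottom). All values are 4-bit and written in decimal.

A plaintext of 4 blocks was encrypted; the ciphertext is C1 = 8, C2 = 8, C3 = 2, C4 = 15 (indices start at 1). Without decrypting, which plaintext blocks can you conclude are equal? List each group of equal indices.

P1 = P2

ECB encrypts each block independently with the same key, so equal ciphertext blocks imply equal plaintext blocks.
C1 = C2 = 8, so P1 = P2.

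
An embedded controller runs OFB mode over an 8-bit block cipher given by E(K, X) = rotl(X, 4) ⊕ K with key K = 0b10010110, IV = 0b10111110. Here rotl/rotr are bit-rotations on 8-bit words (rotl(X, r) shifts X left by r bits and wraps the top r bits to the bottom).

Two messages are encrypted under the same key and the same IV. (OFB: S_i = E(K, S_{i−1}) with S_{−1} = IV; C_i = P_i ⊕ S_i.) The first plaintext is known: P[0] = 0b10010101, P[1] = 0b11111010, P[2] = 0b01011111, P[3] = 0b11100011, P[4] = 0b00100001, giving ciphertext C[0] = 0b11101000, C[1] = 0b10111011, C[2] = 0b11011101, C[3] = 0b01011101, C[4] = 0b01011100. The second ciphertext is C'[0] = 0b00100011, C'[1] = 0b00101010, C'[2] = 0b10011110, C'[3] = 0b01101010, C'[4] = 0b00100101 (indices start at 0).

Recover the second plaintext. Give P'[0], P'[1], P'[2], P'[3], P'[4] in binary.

In OFB with a reused IV, both messages share the same keystream S_i, so C_i ⊕ C'_i = P_i ⊕ P'_i and thus P'_i = P_i ⊕ C_i ⊕ C'_i.
P'[0]: 0b10010101 ⊕ 0b11101000 ⊕ 0b00100011 = 0b01011110.
P'[1]: 0b11111010 ⊕ 0b10111011 ⊕ 0b00101010 = 0b01101011.
P'[2]: 0b01011111 ⊕ 0b11011101 ⊕ 0b10011110 = 0b00011100.
P'[3]: 0b11100011 ⊕ 0b01011101 ⊕ 0b01101010 = 0b11010100.
P'[4]: 0b00100001 ⊕ 0b01011100 ⊕ 0b00100101 = 0b01011000.

P'[0] = 0b01011110, P'[1] = 0b01101011, P'[2] = 0b00011100, P'[3] = 0b11010100, P'[4] = 0b01011000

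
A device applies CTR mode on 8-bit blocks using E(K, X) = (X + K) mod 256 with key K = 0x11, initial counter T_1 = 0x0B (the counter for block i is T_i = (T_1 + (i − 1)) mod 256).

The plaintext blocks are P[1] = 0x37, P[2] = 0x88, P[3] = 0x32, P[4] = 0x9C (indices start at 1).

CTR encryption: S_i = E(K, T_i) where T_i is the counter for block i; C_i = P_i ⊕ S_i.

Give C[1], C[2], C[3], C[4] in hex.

C[1] = 0x2B, C[2] = 0x95, C[3] = 0x2C, C[4] = 0x83

C[1]: T = 0x0B, S = E(K, T) = 0x1C; 0x37 ⊕ 0x1C = 0x2B.
C[2]: T = 0x0C, S = E(K, T) = 0x1D; 0x88 ⊕ 0x1D = 0x95.
C[3]: T = 0x0D, S = E(K, T) = 0x1E; 0x32 ⊕ 0x1E = 0x2C.
C[4]: T = 0x0E, S = E(K, T) = 0x1F; 0x9C ⊕ 0x1F = 0x83.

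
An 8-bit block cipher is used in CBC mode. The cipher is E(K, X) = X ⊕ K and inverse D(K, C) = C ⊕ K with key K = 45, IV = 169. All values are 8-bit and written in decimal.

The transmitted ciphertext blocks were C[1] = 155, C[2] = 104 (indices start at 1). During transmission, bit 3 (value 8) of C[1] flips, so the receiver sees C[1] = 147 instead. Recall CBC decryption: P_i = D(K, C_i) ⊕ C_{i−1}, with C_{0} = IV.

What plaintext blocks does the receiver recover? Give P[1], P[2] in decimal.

Only C[1] changed, to 147. In CBC, a change in C_i garbles P_i and flips the same bit in P_{i+1}. Decrypting the received ciphertext:
P[1]: D(K, 147) = 190; 190 ⊕ 169 = 23.
P[2]: D(K, 104) = 69; 69 ⊕ 147 = 214.
Blocks that differ from the original plaintext: P[1], P[2].

P[1] = 23, P[2] = 214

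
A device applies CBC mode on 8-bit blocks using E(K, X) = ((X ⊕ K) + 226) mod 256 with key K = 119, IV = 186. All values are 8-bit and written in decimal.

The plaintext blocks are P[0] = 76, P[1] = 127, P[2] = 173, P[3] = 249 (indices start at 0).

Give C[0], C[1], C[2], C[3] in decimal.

C[0] = 99, C[1] = 77, C[2] = 121, C[3] = 217

CBC encryption: C_i = E(K, P_i ⊕ C_{i−1}), with C_{−1} = IV.
C[0]: P[0] ⊕ 186 = 246; E(K, 246) = 99.
C[1]: P[1] ⊕ 99 = 28; E(K, 28) = 77.
C[2]: P[2] ⊕ 77 = 224; E(K, 224) = 121.
C[3]: P[3] ⊕ 121 = 128; E(K, 128) = 217.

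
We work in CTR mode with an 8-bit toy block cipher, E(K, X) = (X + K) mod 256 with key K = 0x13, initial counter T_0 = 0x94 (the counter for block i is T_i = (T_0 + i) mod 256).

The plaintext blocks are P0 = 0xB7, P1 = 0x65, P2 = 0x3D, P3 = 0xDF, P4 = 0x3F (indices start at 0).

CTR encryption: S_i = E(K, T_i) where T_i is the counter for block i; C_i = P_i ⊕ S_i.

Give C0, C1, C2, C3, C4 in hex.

C0 = 0x10, C1 = 0xCD, C2 = 0x94, C3 = 0x75, C4 = 0x94

C0: T = 0x94, S = E(K, T) = 0xA7; 0xB7 ⊕ 0xA7 = 0x10.
C1: T = 0x95, S = E(K, T) = 0xA8; 0x65 ⊕ 0xA8 = 0xCD.
C2: T = 0x96, S = E(K, T) = 0xA9; 0x3D ⊕ 0xA9 = 0x94.
C3: T = 0x97, S = E(K, T) = 0xAA; 0xDF ⊕ 0xAA = 0x75.
C4: T = 0x98, S = E(K, T) = 0xAB; 0x3F ⊕ 0xAB = 0x94.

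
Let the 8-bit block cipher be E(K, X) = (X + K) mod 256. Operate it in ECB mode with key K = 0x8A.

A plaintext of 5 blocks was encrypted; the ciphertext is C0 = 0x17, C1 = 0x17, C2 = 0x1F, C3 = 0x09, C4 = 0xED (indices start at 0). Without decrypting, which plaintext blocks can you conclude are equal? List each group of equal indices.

P0 = P1

ECB encrypts each block independently with the same key, so equal ciphertext blocks imply equal plaintext blocks.
C0 = C1 = 0x17, so P0 = P1.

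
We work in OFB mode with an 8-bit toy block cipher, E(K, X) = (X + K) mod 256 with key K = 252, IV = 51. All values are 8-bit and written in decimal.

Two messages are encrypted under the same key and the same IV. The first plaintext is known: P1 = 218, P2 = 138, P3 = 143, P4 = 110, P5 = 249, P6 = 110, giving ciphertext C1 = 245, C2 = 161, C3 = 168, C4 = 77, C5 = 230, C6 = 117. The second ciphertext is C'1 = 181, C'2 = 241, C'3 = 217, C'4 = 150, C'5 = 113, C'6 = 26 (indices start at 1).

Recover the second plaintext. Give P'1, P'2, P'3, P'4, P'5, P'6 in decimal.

P'1 = 154, P'2 = 218, P'3 = 254, P'4 = 181, P'5 = 110, P'6 = 1

In OFB with a reused IV, both messages share the same keystream S_i, so C_i ⊕ C'_i = P_i ⊕ P'_i and thus P'_i = P_i ⊕ C_i ⊕ C'_i.
P'1: 218 ⊕ 245 ⊕ 181 = 154.
P'2: 138 ⊕ 161 ⊕ 241 = 218.
P'3: 143 ⊕ 168 ⊕ 217 = 254.
P'4: 110 ⊕ 77 ⊕ 150 = 181.
P'5: 249 ⊕ 230 ⊕ 113 = 110.
P'6: 110 ⊕ 117 ⊕ 26 = 1.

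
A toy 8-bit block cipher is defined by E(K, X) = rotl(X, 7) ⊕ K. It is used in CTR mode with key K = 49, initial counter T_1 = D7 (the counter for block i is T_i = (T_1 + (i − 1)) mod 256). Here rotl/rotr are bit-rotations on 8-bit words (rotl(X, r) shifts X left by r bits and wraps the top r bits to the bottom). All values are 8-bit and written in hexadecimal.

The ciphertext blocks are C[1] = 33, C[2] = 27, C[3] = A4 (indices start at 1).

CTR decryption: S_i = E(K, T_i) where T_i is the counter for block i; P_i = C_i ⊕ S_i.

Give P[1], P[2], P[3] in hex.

P[1] = 91, P[2] = 02, P[3] = 01

P[1]: T = D7, S = E(K, T) = A2; 33 ⊕ A2 = 91.
P[2]: T = D8, S = E(K, T) = 25; 27 ⊕ 25 = 02.
P[3]: T = D9, S = E(K, T) = A5; A4 ⊕ A5 = 01.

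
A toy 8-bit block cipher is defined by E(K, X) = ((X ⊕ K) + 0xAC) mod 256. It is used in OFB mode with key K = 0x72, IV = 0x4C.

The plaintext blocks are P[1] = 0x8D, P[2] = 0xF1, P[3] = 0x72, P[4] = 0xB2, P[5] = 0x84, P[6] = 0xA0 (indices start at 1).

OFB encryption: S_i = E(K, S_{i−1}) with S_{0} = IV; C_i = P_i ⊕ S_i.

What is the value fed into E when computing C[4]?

0xE2

C[1]: S = E(K, 0x4C) = 0xEA; 0x8D ⊕ 0xEA = 0x67.
C[2]: S = E(K, 0xEA) = 0x44; 0xF1 ⊕ 0x44 = 0xB5.
C[3]: S = E(K, 0x44) = 0xE2; 0x72 ⊕ 0xE2 = 0x90.
C[4]: S = E(K, 0xE2) = 0x3C; 0xB2 ⊕ 0x3C = 0x8E.
So the input to E for block [4] is 0xE2.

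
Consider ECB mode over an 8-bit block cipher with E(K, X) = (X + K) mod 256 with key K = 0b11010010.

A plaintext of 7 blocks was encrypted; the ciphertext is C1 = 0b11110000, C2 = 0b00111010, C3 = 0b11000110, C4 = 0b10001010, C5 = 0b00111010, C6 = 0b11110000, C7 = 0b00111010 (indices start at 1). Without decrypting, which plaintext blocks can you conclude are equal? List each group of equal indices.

P1 = P6; P2 = P5 = P7

ECB encrypts each block independently with the same key, so equal ciphertext blocks imply equal plaintext blocks.
C1 = C6 = 0b11110000, so P1 = P6.
C2 = C5 = C7 = 0b00111010, so P2 = P5 = P7.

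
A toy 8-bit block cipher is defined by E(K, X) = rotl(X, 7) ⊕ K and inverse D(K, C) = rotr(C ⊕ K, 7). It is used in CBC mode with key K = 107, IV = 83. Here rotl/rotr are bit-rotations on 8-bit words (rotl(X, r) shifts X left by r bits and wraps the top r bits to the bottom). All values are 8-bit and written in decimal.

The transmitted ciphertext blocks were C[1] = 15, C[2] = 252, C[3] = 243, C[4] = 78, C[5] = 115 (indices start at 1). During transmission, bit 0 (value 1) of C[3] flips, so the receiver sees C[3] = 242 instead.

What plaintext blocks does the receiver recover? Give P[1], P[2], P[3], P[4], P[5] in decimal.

P[1] = 155, P[2] = 32, P[3] = 207, P[4] = 184, P[5] = 126

CBC decryption: P_i = D(K, C_i) ⊕ C_{i−1}, with C_{0} = IV.
Only C[3] changed, to 242. In CBC, a change in C_i garbles P_i and flips the same bit in P_{i+1}. Decrypting the received ciphertext:
P[1]: D(K, 15) = 200; 200 ⊕ 83 = 155.
P[2]: D(K, 252) = 47; 47 ⊕ 15 = 32.
P[3]: D(K, 242) = 51; 51 ⊕ 252 = 207.
P[4]: D(K, 78) = 74; 74 ⊕ 242 = 184.
P[5]: D(K, 115) = 48; 48 ⊕ 78 = 126.
Blocks that differ from the original plaintext: P[3], P[4].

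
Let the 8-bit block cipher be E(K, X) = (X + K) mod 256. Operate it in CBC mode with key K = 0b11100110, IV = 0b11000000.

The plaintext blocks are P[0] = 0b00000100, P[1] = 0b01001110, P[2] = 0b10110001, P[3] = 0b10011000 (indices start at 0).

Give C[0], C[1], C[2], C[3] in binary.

CBC encryption: C_i = E(K, P_i ⊕ C_{i−1}), with C_{−1} = IV.
C[0]: P[0] ⊕ 0b11000000 = 0b11000100; E(K, 0b11000100) = 0b10101010.
C[1]: P[1] ⊕ 0b10101010 = 0b11100100; E(K, 0b11100100) = 0b11001010.
C[2]: P[2] ⊕ 0b11001010 = 0b01111011; E(K, 0b01111011) = 0b01100001.
C[3]: P[3] ⊕ 0b01100001 = 0b11111001; E(K, 0b11111001) = 0b11011111.

C[0] = 0b10101010, C[1] = 0b11001010, C[2] = 0b01100001, C[3] = 0b11011111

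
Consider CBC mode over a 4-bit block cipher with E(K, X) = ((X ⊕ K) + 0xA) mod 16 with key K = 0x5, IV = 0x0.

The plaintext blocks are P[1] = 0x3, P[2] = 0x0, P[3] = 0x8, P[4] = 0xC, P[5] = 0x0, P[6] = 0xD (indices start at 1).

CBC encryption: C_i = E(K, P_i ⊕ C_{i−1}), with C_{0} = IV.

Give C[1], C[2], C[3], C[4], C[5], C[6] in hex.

C[1] = 0x0, C[2] = 0xF, C[3] = 0xC, C[4] = 0xF, C[5] = 0x4, C[6] = 0x6

C[1]: P[1] ⊕ 0x0 = 0x3; E(K, 0x3) = 0x0.
C[2]: P[2] ⊕ 0x0 = 0x0; E(K, 0x0) = 0xF.
C[3]: P[3] ⊕ 0xF = 0x7; E(K, 0x7) = 0xC.
C[4]: P[4] ⊕ 0xC = 0x0; E(K, 0x0) = 0xF.
C[5]: P[5] ⊕ 0xF = 0xF; E(K, 0xF) = 0x4.
C[6]: P[6] ⊕ 0x4 = 0x9; E(K, 0x9) = 0x6.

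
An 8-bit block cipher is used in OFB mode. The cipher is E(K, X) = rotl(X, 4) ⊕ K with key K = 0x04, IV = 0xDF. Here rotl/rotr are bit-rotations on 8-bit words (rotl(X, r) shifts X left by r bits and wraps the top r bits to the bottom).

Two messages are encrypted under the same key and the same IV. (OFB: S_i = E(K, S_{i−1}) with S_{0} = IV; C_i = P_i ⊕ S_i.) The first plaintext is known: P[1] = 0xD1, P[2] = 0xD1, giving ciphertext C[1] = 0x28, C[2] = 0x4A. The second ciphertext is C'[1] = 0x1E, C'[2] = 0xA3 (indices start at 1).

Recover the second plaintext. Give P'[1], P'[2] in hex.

P'[1] = 0xE7, P'[2] = 0x38

In OFB with a reused IV, both messages share the same keystream S_i, so C_i ⊕ C'_i = P_i ⊕ P'_i and thus P'_i = P_i ⊕ C_i ⊕ C'_i.
P'[1]: 0xD1 ⊕ 0x28 ⊕ 0x1E = 0xE7.
P'[2]: 0xD1 ⊕ 0x4A ⊕ 0xA3 = 0x38.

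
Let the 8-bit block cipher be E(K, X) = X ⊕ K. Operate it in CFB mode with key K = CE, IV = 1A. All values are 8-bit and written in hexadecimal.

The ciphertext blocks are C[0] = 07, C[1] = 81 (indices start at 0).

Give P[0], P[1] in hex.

CFB decryption: P_i = C_i ⊕ E(K, C_{i−1}), with C_{−1} = IV.
P[0]: E(K, 1A) = D4; 07 ⊕ D4 = D3.
P[1]: E(K, 07) = C9; 81 ⊕ C9 = 48.

P[0] = D3, P[1] = 48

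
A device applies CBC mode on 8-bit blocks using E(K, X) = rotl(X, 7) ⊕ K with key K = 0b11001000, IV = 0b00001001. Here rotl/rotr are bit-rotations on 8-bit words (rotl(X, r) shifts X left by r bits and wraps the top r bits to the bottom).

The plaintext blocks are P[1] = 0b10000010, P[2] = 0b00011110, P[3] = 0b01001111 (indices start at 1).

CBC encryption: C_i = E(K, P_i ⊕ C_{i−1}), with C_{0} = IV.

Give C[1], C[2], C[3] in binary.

C[1] = 0b00001101, C[2] = 0b01000001, C[3] = 0b11001111

C[1]: P[1] ⊕ 0b00001001 = 0b10001011; E(K, 0b10001011) = 0b00001101.
C[2]: P[2] ⊕ 0b00001101 = 0b00010011; E(K, 0b00010011) = 0b01000001.
C[3]: P[3] ⊕ 0b01000001 = 0b00001110; E(K, 0b00001110) = 0b11001111.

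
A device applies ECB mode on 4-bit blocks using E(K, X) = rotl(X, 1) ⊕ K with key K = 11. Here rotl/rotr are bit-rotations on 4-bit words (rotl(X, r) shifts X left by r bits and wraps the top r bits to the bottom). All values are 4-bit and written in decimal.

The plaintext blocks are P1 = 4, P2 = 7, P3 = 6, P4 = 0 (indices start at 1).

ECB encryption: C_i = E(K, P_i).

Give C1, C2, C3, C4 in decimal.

C1: E(K, 4) = 3.
C2: E(K, 7) = 5.
C3: E(K, 6) = 7.
C4: E(K, 0) = 11.

C1 = 3, C2 = 5, C3 = 7, C4 = 11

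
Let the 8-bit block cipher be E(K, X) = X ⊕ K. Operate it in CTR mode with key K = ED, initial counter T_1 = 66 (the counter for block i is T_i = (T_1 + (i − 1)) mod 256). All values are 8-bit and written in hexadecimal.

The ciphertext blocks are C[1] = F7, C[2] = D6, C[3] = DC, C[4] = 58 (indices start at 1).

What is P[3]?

P[3] = 59

CTR decryption: S_i = E(K, T_i) where T_i is the counter for block i; P_i = C_i ⊕ S_i.
P[3]: T = 68, S = E(K, T) = 85; DC ⊕ 85 = 59.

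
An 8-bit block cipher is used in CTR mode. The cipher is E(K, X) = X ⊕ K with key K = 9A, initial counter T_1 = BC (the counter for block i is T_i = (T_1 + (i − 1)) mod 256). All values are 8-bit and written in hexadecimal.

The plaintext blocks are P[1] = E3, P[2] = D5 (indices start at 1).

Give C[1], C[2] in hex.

CTR encryption: S_i = E(K, T_i) where T_i is the counter for block i; C_i = P_i ⊕ S_i.
C[1]: T = BC, S = E(K, T) = 26; E3 ⊕ 26 = C5.
C[2]: T = BD, S = E(K, T) = 27; D5 ⊕ 27 = F2.

C[1] = C5, C[2] = F2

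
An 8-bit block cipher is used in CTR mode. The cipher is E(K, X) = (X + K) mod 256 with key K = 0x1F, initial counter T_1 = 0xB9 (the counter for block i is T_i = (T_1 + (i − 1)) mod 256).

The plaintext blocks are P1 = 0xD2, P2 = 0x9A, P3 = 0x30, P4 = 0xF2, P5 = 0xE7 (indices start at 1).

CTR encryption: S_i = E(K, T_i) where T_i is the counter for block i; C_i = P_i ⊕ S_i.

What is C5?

C1: T = 0xB9, S = E(K, T) = 0xD8; 0xD2 ⊕ 0xD8 = 0x0A.
C2: T = 0xBA, S = E(K, T) = 0xD9; 0x9A ⊕ 0xD9 = 0x43.
C3: T = 0xBB, S = E(K, T) = 0xDA; 0x30 ⊕ 0xDA = 0xEA.
C4: T = 0xBC, S = E(K, T) = 0xDB; 0xF2 ⊕ 0xDB = 0x29.
C5: T = 0xBD, S = E(K, T) = 0xDC; 0xE7 ⊕ 0xDC = 0x3B.

C5 = 0x3B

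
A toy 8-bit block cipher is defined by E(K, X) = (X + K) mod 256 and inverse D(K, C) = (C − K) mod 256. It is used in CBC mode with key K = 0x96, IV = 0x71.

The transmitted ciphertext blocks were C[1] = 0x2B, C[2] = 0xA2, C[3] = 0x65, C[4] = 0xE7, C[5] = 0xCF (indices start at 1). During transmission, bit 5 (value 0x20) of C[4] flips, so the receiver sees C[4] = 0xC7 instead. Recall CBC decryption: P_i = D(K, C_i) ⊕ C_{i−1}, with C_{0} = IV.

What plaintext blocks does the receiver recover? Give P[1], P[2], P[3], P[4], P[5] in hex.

P[1] = 0xE4, P[2] = 0x27, P[3] = 0x6D, P[4] = 0x54, P[5] = 0xFE

Only C[4] changed, to 0xC7. In CBC, a change in C_i garbles P_i and flips the same bit in P_{i+1}. Decrypting the received ciphertext:
P[1]: D(K, 0x2B) = 0x95; 0x95 ⊕ 0x71 = 0xE4.
P[2]: D(K, 0xA2) = 0x0C; 0x0C ⊕ 0x2B = 0x27.
P[3]: D(K, 0x65) = 0xCF; 0xCF ⊕ 0xA2 = 0x6D.
P[4]: D(K, 0xC7) = 0x31; 0x31 ⊕ 0x65 = 0x54.
P[5]: D(K, 0xCF) = 0x39; 0x39 ⊕ 0xC7 = 0xFE.
Blocks that differ from the original plaintext: P[4], P[5].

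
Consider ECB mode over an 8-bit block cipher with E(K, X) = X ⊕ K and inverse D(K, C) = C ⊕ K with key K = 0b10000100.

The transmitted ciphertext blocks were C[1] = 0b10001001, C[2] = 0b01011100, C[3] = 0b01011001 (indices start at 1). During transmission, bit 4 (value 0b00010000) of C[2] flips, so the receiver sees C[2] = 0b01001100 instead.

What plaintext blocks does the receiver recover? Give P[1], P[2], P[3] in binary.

P[1] = 0b00001101, P[2] = 0b11001000, P[3] = 0b11011101

ECB decryption: P_i = D(K, C_i).
Only C[2] changed, to 0b01001100. In ECB, a change in C_i affects only P_i. Decrypting the received ciphertext:
P[1]: D(K, 0b10001001) = 0b00001101.
P[2]: D(K, 0b01001100) = 0b11001000.
P[3]: D(K, 0b01011001) = 0b11011101.
Blocks that differ from the original plaintext: P[2].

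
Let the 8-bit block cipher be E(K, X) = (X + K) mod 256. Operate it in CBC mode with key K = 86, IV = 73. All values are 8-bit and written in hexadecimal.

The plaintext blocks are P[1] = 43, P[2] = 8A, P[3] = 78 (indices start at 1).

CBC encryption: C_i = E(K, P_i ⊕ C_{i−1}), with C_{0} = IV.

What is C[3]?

C[1]: P[1] ⊕ 73 = 30; E(K, 30) = B6.
C[2]: P[2] ⊕ B6 = 3C; E(K, 3C) = C2.
C[3]: P[3] ⊕ C2 = BA; E(K, BA) = 40.

C[3] = 40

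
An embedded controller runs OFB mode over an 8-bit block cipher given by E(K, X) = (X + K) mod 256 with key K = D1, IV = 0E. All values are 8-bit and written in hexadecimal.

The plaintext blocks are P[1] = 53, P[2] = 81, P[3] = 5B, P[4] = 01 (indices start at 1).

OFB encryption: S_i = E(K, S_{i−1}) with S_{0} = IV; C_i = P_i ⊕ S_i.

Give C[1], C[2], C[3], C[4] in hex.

C[1] = 8C, C[2] = 31, C[3] = DA, C[4] = 53

C[1]: S = E(K, 0E) = DF; 53 ⊕ DF = 8C.
C[2]: S = E(K, DF) = B0; 81 ⊕ B0 = 31.
C[3]: S = E(K, B0) = 81; 5B ⊕ 81 = DA.
C[4]: S = E(K, 81) = 52; 01 ⊕ 52 = 53.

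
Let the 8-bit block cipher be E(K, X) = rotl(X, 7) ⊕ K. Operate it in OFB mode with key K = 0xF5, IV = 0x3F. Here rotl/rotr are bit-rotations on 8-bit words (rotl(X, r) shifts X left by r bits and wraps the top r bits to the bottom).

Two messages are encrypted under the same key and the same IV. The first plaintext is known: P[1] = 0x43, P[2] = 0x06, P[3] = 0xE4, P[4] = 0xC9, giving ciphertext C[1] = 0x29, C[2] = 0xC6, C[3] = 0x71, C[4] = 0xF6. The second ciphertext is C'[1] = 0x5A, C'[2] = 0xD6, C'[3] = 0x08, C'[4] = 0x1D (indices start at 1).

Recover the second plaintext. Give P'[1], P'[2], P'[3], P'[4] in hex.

In OFB with a reused IV, both messages share the same keystream S_i, so C_i ⊕ C'_i = P_i ⊕ P'_i and thus P'_i = P_i ⊕ C_i ⊕ C'_i.
P'[1]: 0x43 ⊕ 0x29 ⊕ 0x5A = 0x30.
P'[2]: 0x06 ⊕ 0xC6 ⊕ 0xD6 = 0x16.
P'[3]: 0xE4 ⊕ 0x71 ⊕ 0x08 = 0x9D.
P'[4]: 0xC9 ⊕ 0xF6 ⊕ 0x1D = 0x22.

P'[1] = 0x30, P'[2] = 0x16, P'[3] = 0x9D, P'[4] = 0x22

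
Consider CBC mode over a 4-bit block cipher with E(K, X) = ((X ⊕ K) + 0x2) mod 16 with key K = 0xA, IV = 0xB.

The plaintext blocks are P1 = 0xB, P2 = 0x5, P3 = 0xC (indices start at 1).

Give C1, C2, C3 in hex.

C1 = 0xC, C2 = 0x5, C3 = 0x5

CBC encryption: C_i = E(K, P_i ⊕ C_{i−1}), with C_{0} = IV.
C1: P1 ⊕ 0xB = 0x0; E(K, 0x0) = 0xC.
C2: P2 ⊕ 0xC = 0x9; E(K, 0x9) = 0x5.
C3: P3 ⊕ 0x5 = 0x9; E(K, 0x9) = 0x5.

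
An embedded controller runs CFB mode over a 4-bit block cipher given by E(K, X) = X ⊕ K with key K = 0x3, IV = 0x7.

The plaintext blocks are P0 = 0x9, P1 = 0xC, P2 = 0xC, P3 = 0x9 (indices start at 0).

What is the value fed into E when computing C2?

0x2

CFB encryption: C_i = P_i ⊕ E(K, C_{i−1}), with C_{−1} = IV.
C0: E(K, 0x7) = 0x4; 0x9 ⊕ 0x4 = 0xD.
C1: E(K, 0xD) = 0xE; 0xC ⊕ 0xE = 0x2.
C2: E(K, 0x2) = 0x1; 0xC ⊕ 0x1 = 0xD.
So the input to E for block 2 is 0x2.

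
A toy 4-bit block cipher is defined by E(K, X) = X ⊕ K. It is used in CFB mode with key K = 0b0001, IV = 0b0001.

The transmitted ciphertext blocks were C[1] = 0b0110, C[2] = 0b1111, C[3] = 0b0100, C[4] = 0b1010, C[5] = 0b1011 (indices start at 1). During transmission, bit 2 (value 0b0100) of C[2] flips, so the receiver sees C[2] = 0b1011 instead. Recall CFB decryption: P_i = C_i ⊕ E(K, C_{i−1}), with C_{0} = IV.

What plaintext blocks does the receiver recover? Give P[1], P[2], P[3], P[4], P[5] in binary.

P[1] = 0b0110, P[2] = 0b1100, P[3] = 0b1110, P[4] = 0b1111, P[5] = 0b0000

Only C[2] changed, to 0b1011. In CFB, a change in C_i flips the same bit in P_i and garbles P_{i+1}. Decrypting the received ciphertext:
P[1]: E(K, 0b0001) = 0b0000; 0b0110 ⊕ 0b0000 = 0b0110.
P[2]: E(K, 0b0110) = 0b0111; 0b1011 ⊕ 0b0111 = 0b1100.
P[3]: E(K, 0b1011) = 0b1010; 0b0100 ⊕ 0b1010 = 0b1110.
P[4]: E(K, 0b0100) = 0b0101; 0b1010 ⊕ 0b0101 = 0b1111.
P[5]: E(K, 0b1010) = 0b1011; 0b1011 ⊕ 0b1011 = 0b0000.
Blocks that differ from the original plaintext: P[2], P[3].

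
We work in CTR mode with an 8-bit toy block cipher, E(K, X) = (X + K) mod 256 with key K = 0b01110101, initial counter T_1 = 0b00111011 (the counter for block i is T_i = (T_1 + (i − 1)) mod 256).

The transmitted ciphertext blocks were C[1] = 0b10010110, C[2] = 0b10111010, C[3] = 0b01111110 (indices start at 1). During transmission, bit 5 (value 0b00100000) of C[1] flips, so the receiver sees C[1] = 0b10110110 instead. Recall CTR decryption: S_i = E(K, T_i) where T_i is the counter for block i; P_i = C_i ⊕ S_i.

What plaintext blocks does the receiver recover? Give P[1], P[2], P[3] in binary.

P[1] = 0b00000110, P[2] = 0b00001011, P[3] = 0b11001100

Only C[1] changed, to 0b10110110. In CTR, a change in C_i flips the same bit in P_i only; the keystream is unaffected. Decrypting the received ciphertext:
P[1]: T = 0b00111011, S = E(K, T) = 0b10110000; 0b10110110 ⊕ 0b10110000 = 0b00000110.
P[2]: T = 0b00111100, S = E(K, T) = 0b10110001; 0b10111010 ⊕ 0b10110001 = 0b00001011.
P[3]: T = 0b00111101, S = E(K, T) = 0b10110010; 0b01111110 ⊕ 0b10110010 = 0b11001100.
Blocks that differ from the original plaintext: P[1].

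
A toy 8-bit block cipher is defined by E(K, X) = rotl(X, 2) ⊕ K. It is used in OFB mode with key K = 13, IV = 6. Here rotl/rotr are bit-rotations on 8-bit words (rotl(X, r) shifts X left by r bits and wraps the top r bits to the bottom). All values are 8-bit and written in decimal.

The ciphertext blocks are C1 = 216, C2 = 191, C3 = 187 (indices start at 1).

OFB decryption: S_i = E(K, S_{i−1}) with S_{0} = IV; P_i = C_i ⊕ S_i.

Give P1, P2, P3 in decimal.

P1: S = E(K, 6) = 21; 216 ⊕ 21 = 205.
P2: S = E(K, 21) = 89; 191 ⊕ 89 = 230.
P3: S = E(K, 89) = 104; 187 ⊕ 104 = 211.

P1 = 205, P2 = 230, P3 = 211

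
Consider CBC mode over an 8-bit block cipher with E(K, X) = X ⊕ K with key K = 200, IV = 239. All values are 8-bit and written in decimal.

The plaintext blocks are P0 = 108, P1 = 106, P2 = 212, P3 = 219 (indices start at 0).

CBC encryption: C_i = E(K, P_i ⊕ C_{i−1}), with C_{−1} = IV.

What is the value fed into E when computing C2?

C0: P0 ⊕ 239 = 131; E(K, 131) = 75.
C1: P1 ⊕ 75 = 33; E(K, 33) = 233.
C2: P2 ⊕ 233 = 61; E(K, 61) = 245.
So the input to E for block 2 is 61.

61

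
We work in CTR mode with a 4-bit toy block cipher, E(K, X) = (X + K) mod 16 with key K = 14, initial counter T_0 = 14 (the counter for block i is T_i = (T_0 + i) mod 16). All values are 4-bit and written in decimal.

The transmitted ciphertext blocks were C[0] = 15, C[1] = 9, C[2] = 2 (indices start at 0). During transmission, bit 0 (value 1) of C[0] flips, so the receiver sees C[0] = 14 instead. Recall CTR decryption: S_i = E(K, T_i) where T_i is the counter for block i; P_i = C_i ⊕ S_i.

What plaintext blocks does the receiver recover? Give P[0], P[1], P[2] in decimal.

Only C[0] changed, to 14. In CTR, a change in C_i flips the same bit in P_i only; the keystream is unaffected. Decrypting the received ciphertext:
P[0]: T = 14, S = E(K, T) = 12; 14 ⊕ 12 = 2.
P[1]: T = 15, S = E(K, T) = 13; 9 ⊕ 13 = 4.
P[2]: T = 0, S = E(K, T) = 14; 2 ⊕ 14 = 12.
Blocks that differ from the original plaintext: P[0].

P[0] = 2, P[1] = 4, P[2] = 12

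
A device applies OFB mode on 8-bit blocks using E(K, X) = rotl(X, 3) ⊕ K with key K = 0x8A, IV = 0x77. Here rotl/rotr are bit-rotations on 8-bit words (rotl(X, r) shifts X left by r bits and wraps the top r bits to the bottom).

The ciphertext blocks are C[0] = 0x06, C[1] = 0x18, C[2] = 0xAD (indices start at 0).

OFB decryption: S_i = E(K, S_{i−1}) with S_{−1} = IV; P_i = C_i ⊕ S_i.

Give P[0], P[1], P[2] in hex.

P[0] = 0x37, P[1] = 0x1B, P[2] = 0x3F

P[0]: S = E(K, 0x77) = 0x31; 0x06 ⊕ 0x31 = 0x37.
P[1]: S = E(K, 0x31) = 0x03; 0x18 ⊕ 0x03 = 0x1B.
P[2]: S = E(K, 0x03) = 0x92; 0xAD ⊕ 0x92 = 0x3F.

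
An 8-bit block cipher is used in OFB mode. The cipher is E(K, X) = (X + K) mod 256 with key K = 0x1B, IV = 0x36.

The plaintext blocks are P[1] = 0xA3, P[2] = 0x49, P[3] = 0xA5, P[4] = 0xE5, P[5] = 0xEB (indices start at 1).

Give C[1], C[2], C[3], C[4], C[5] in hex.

C[1] = 0xF2, C[2] = 0x25, C[3] = 0x22, C[4] = 0x47, C[5] = 0x56

OFB encryption: S_i = E(K, S_{i−1}) with S_{0} = IV; C_i = P_i ⊕ S_i.
C[1]: S = E(K, 0x36) = 0x51; 0xA3 ⊕ 0x51 = 0xF2.
C[2]: S = E(K, 0x51) = 0x6C; 0x49 ⊕ 0x6C = 0x25.
C[3]: S = E(K, 0x6C) = 0x87; 0xA5 ⊕ 0x87 = 0x22.
C[4]: S = E(K, 0x87) = 0xA2; 0xE5 ⊕ 0xA2 = 0x47.
C[5]: S = E(K, 0xA2) = 0xBD; 0xEB ⊕ 0xBD = 0x56.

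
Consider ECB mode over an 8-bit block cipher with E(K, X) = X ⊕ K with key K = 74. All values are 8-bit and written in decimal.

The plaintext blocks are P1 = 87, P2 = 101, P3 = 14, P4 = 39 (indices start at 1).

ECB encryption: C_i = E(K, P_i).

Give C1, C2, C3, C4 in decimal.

C1: E(K, 87) = 29.
C2: E(K, 101) = 47.
C3: E(K, 14) = 68.
C4: E(K, 39) = 109.

C1 = 29, C2 = 47, C3 = 68, C4 = 109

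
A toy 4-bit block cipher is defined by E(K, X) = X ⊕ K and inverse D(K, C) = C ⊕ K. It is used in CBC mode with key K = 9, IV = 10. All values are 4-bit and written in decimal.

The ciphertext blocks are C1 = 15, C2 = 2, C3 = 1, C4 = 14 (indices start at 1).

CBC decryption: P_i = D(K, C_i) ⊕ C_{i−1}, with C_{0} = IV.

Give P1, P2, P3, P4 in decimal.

P1 = 12, P2 = 4, P3 = 10, P4 = 6

P1: D(K, 15) = 6; 6 ⊕ 10 = 12.
P2: D(K, 2) = 11; 11 ⊕ 15 = 4.
P3: D(K, 1) = 8; 8 ⊕ 2 = 10.
P4: D(K, 14) = 7; 7 ⊕ 1 = 6.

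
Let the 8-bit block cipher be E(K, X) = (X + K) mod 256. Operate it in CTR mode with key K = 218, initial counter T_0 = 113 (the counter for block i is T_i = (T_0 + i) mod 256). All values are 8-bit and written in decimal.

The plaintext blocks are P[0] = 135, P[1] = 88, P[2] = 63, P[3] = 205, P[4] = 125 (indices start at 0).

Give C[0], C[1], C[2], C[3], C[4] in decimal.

CTR encryption: S_i = E(K, T_i) where T_i is the counter for block i; C_i = P_i ⊕ S_i.
C[0]: T = 113, S = E(K, T) = 75; 135 ⊕ 75 = 204.
C[1]: T = 114, S = E(K, T) = 76; 88 ⊕ 76 = 20.
C[2]: T = 115, S = E(K, T) = 77; 63 ⊕ 77 = 114.
C[3]: T = 116, S = E(K, T) = 78; 205 ⊕ 78 = 131.
C[4]: T = 117, S = E(K, T) = 79; 125 ⊕ 79 = 50.

C[0] = 204, C[1] = 20, C[2] = 114, C[3] = 131, C[4] = 50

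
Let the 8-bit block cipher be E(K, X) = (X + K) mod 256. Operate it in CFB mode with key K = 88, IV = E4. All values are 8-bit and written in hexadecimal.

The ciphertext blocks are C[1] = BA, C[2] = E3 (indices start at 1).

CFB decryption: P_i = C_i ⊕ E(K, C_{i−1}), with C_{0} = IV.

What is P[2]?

P[2] = A1

P[2]: E(K, BA) = 42; E3 ⊕ 42 = A1.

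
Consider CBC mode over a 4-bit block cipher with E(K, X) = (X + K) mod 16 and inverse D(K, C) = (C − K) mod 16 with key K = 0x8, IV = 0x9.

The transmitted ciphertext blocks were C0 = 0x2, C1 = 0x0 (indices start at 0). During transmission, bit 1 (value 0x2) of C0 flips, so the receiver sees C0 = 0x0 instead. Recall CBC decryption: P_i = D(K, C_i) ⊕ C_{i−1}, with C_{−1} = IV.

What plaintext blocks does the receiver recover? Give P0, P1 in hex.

Only C0 changed, to 0x0. In CBC, a change in C_i garbles P_i and flips the same bit in P_{i+1}. Decrypting the received ciphertext:
P0: D(K, 0x0) = 0x8; 0x8 ⊕ 0x9 = 0x1.
P1: D(K, 0x0) = 0x8; 0x8 ⊕ 0x0 = 0x8.
Blocks that differ from the original plaintext: P0, P1.

P0 = 0x1, P1 = 0x8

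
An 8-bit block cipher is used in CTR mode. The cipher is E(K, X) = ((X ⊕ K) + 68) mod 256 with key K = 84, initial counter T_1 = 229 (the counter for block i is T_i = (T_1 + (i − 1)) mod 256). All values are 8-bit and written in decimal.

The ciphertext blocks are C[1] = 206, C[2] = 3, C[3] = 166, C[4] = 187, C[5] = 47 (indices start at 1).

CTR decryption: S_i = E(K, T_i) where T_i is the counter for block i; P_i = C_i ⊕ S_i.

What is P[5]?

P[5]: T = 233, S = E(K, T) = 1; 47 ⊕ 1 = 46.

P[5] = 46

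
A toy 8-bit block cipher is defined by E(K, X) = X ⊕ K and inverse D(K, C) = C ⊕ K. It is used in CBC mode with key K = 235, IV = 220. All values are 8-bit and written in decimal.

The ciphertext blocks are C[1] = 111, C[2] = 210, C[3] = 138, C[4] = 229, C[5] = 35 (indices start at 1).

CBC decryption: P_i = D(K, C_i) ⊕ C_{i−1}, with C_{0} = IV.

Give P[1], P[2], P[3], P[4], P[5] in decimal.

P[1]: D(K, 111) = 132; 132 ⊕ 220 = 88.
P[2]: D(K, 210) = 57; 57 ⊕ 111 = 86.
P[3]: D(K, 138) = 97; 97 ⊕ 210 = 179.
P[4]: D(K, 229) = 14; 14 ⊕ 138 = 132.
P[5]: D(K, 35) = 200; 200 ⊕ 229 = 45.

P[1] = 88, P[2] = 86, P[3] = 179, P[4] = 132, P[5] = 45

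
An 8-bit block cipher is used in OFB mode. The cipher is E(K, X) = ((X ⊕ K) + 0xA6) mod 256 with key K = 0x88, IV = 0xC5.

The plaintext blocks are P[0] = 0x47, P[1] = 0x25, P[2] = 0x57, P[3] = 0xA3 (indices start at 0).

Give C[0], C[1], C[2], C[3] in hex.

C[0] = 0xB4, C[1] = 0x04, C[2] = 0x18, C[3] = 0xCE

OFB encryption: S_i = E(K, S_{i−1}) with S_{−1} = IV; C_i = P_i ⊕ S_i.
C[0]: S = E(K, 0xC5) = 0xF3; 0x47 ⊕ 0xF3 = 0xB4.
C[1]: S = E(K, 0xF3) = 0x21; 0x25 ⊕ 0x21 = 0x04.
C[2]: S = E(K, 0x21) = 0x4F; 0x57 ⊕ 0x4F = 0x18.
C[3]: S = E(K, 0x4F) = 0x6D; 0xA3 ⊕ 0x6D = 0xCE.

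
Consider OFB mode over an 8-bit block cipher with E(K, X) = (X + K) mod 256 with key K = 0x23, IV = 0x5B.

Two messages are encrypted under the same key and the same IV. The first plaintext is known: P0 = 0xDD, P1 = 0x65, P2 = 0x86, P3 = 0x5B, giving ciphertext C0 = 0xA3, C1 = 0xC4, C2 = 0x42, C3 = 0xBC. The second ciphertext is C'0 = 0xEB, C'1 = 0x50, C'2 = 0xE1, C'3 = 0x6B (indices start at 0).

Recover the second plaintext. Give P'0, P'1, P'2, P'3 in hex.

P'0 = 0x95, P'1 = 0xF1, P'2 = 0x25, P'3 = 0x8C

In OFB with a reused IV, both messages share the same keystream S_i, so C_i ⊕ C'_i = P_i ⊕ P'_i and thus P'_i = P_i ⊕ C_i ⊕ C'_i.
P'0: 0xDD ⊕ 0xA3 ⊕ 0xEB = 0x95.
P'1: 0x65 ⊕ 0xC4 ⊕ 0x50 = 0xF1.
P'2: 0x86 ⊕ 0x42 ⊕ 0xE1 = 0x25.
P'3: 0x5B ⊕ 0xBC ⊕ 0x6B = 0x8C.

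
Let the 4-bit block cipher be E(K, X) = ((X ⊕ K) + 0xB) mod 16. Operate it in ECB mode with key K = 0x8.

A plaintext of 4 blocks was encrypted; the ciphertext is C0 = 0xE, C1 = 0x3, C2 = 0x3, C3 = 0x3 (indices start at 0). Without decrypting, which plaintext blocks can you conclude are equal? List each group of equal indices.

P1 = P2 = P3

ECB encrypts each block independently with the same key, so equal ciphertext blocks imply equal plaintext blocks.
C1 = C2 = C3 = 0x3, so P1 = P2 = P3.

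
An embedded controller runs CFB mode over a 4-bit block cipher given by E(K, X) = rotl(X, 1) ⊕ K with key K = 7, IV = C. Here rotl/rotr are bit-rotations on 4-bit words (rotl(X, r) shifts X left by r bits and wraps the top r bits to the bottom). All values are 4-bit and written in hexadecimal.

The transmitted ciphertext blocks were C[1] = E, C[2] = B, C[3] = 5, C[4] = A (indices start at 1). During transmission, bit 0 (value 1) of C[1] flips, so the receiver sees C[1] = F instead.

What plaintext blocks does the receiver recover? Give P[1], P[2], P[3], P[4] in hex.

P[1] = 1, P[2] = 3, P[3] = 5, P[4] = 7

CFB decryption: P_i = C_i ⊕ E(K, C_{i−1}), with C_{0} = IV.
Only C[1] changed, to F. In CFB, a change in C_i flips the same bit in P_i and garbles P_{i+1}. Decrypting the received ciphertext:
P[1]: E(K, C) = E; F ⊕ E = 1.
P[2]: E(K, F) = 8; B ⊕ 8 = 3.
P[3]: E(K, B) = 0; 5 ⊕ 0 = 5.
P[4]: E(K, 5) = D; A ⊕ D = 7.
Blocks that differ from the original plaintext: P[1], P[2].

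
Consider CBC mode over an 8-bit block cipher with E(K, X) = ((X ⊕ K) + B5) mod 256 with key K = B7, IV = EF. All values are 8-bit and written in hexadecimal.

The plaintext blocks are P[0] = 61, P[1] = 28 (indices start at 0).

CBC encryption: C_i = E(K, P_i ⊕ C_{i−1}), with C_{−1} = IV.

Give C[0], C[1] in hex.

C[0] = EE, C[1] = 26

C[0]: P[0] ⊕ EF = 8E; E(K, 8E) = EE.
C[1]: P[1] ⊕ EE = C6; E(K, C6) = 26.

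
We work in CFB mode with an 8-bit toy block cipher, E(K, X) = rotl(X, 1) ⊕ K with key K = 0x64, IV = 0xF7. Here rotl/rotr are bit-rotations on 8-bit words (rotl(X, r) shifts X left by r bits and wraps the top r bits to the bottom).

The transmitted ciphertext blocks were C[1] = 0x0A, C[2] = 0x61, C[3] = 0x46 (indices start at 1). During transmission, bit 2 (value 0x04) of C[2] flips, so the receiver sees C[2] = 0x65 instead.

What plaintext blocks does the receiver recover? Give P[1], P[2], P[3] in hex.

P[1] = 0x81, P[2] = 0x15, P[3] = 0xE8

CFB decryption: P_i = C_i ⊕ E(K, C_{i−1}), with C_{0} = IV.
Only C[2] changed, to 0x65. In CFB, a change in C_i flips the same bit in P_i and garbles P_{i+1}. Decrypting the received ciphertext:
P[1]: E(K, 0xF7) = 0x8B; 0x0A ⊕ 0x8B = 0x81.
P[2]: E(K, 0x0A) = 0x70; 0x65 ⊕ 0x70 = 0x15.
P[3]: E(K, 0x65) = 0xAE; 0x46 ⊕ 0xAE = 0xE8.
Blocks that differ from the original plaintext: P[2], P[3].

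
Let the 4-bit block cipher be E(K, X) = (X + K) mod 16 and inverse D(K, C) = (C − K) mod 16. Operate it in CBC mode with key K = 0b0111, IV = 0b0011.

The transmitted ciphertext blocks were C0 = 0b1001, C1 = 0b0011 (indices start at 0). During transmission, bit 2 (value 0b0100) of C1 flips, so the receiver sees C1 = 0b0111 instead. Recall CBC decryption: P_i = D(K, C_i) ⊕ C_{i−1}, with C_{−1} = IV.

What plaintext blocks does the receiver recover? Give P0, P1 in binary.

Only C1 changed, to 0b0111. In CBC, a change in C_i garbles P_i and flips the same bit in P_{i+1}. Decrypting the received ciphertext:
P0: D(K, 0b1001) = 0b0010; 0b0010 ⊕ 0b0011 = 0b0001.
P1: D(K, 0b0111) = 0b0000; 0b0000 ⊕ 0b1001 = 0b1001.
Blocks that differ from the original plaintext: P1.

P0 = 0b0001, P1 = 0b1001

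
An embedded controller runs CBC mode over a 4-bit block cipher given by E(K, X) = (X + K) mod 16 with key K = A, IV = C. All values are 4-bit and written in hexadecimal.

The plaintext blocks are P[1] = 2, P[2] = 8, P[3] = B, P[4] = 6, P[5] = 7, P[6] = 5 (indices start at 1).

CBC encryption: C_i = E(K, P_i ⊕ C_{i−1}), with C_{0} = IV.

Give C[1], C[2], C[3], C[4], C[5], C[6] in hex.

C[1]: P[1] ⊕ C = E; E(K, E) = 8.
C[2]: P[2] ⊕ 8 = 0; E(K, 0) = A.
C[3]: P[3] ⊕ A = 1; E(K, 1) = B.
C[4]: P[4] ⊕ B = D; E(K, D) = 7.
C[5]: P[5] ⊕ 7 = 0; E(K, 0) = A.
C[6]: P[6] ⊕ A = F; E(K, F) = 9.

C[1] = 8, C[2] = A, C[3] = B, C[4] = 7, C[5] = A, C[6] = 9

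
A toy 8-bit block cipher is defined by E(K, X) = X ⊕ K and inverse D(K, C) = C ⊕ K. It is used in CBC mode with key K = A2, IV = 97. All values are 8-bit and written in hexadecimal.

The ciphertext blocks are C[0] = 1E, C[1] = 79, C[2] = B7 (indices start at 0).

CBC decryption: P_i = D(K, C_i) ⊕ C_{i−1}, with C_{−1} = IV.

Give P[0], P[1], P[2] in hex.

P[0] = 2B, P[1] = C5, P[2] = 6C

P[0]: D(K, 1E) = BC; BC ⊕ 97 = 2B.
P[1]: D(K, 79) = DB; DB ⊕ 1E = C5.
P[2]: D(K, B7) = 15; 15 ⊕ 79 = 6C.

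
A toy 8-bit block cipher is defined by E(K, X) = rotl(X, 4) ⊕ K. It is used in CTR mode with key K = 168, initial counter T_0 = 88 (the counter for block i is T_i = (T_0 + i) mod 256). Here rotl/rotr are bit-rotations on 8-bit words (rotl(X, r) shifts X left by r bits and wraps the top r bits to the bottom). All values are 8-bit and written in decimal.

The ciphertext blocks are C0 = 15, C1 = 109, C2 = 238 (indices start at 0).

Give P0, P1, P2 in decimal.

CTR decryption: S_i = E(K, T_i) where T_i is the counter for block i; P_i = C_i ⊕ S_i.
P0: T = 88, S = E(K, T) = 45; 15 ⊕ 45 = 34.
P1: T = 89, S = E(K, T) = 61; 109 ⊕ 61 = 80.
P2: T = 90, S = E(K, T) = 13; 238 ⊕ 13 = 227.

P0 = 34, P1 = 80, P2 = 227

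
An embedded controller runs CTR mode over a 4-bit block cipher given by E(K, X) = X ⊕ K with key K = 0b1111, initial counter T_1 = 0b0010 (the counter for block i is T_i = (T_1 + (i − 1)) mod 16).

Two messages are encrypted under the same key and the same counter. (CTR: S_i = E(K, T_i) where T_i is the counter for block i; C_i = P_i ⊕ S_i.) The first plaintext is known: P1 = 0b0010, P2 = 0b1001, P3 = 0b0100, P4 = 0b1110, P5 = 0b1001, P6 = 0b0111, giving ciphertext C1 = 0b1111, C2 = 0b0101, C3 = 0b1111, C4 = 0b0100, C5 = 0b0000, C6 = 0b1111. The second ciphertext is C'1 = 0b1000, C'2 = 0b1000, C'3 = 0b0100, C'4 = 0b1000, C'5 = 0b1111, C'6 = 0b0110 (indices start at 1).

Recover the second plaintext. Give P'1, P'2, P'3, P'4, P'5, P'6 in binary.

In CTR with a reused counter, both messages share the same keystream S_i, so C_i ⊕ C'_i = P_i ⊕ P'_i and thus P'_i = P_i ⊕ C_i ⊕ C'_i.
P'1: 0b0010 ⊕ 0b1111 ⊕ 0b1000 = 0b0101.
P'2: 0b1001 ⊕ 0b0101 ⊕ 0b1000 = 0b0100.
P'3: 0b0100 ⊕ 0b1111 ⊕ 0b0100 = 0b1111.
P'4: 0b1110 ⊕ 0b0100 ⊕ 0b1000 = 0b0010.
P'5: 0b1001 ⊕ 0b0000 ⊕ 0b1111 = 0b0110.
P'6: 0b0111 ⊕ 0b1111 ⊕ 0b0110 = 0b1110.

P'1 = 0b0101, P'2 = 0b0100, P'3 = 0b1111, P'4 = 0b0010, P'5 = 0b0110, P'6 = 0b1110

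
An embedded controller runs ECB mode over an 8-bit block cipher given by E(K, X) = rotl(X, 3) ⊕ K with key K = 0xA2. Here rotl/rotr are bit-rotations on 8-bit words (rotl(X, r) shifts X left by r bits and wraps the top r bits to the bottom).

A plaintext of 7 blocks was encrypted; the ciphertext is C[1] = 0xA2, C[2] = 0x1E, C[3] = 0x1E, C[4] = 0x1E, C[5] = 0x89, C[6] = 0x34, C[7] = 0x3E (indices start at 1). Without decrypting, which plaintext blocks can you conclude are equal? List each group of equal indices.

P[2] = P[3] = P[4]

ECB encrypts each block independently with the same key, so equal ciphertext blocks imply equal plaintext blocks.
C[2] = C[3] = C[4] = 0x1E, so P[2] = P[3] = P[4].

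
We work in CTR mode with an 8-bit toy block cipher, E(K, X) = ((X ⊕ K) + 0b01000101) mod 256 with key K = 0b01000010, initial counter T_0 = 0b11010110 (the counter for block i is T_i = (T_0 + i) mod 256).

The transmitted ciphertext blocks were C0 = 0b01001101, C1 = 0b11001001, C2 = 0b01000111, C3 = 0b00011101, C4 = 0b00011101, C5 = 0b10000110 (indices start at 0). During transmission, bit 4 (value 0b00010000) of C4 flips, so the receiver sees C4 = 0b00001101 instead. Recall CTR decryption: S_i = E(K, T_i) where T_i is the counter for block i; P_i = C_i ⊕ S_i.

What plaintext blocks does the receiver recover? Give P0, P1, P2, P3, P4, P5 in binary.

P0 = 0b10010100, P1 = 0b00010011, P2 = 0b10011000, P3 = 0b11111101, P4 = 0b11010000, P5 = 0b01011000

Only C4 changed, to 0b00001101. In CTR, a change in C_i flips the same bit in P_i only; the keystream is unaffected. Decrypting the received ciphertext:
P0: T = 0b11010110, S = E(K, T) = 0b11011001; 0b01001101 ⊕ 0b11011001 = 0b10010100.
P1: T = 0b11010111, S = E(K, T) = 0b11011010; 0b11001001 ⊕ 0b11011010 = 0b00010011.
P2: T = 0b11011000, S = E(K, T) = 0b11011111; 0b01000111 ⊕ 0b11011111 = 0b10011000.
P3: T = 0b11011001, S = E(K, T) = 0b11100000; 0b00011101 ⊕ 0b11100000 = 0b11111101.
P4: T = 0b11011010, S = E(K, T) = 0b11011101; 0b00001101 ⊕ 0b11011101 = 0b11010000.
P5: T = 0b11011011, S = E(K, T) = 0b11011110; 0b10000110 ⊕ 0b11011110 = 0b01011000.
Blocks that differ from the original plaintext: P4.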